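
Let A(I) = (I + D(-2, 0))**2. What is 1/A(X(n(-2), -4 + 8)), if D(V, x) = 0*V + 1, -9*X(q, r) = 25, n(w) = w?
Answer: 81/256 ≈ 0.31641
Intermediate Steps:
X(q, r) = -25/9 (X(q, r) = -1/9*25 = -25/9)
D(V, x) = 1 (D(V, x) = 0 + 1 = 1)
A(I) = (1 + I)**2 (A(I) = (I + 1)**2 = (1 + I)**2)
1/A(X(n(-2), -4 + 8)) = 1/((1 - 25/9)**2) = 1/((-16/9)**2) = 1/(256/81) = 81/256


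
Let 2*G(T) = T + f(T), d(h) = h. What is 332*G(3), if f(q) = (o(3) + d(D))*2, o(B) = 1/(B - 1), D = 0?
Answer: 664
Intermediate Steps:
o(B) = 1/(-1 + B)
f(q) = 1 (f(q) = (1/(-1 + 3) + 0)*2 = (1/2 + 0)*2 = (1/2)*2 = 1)
G(T) = 1/2 + T/2 (G(T) = (T + 1)/2 = (1 + T)/2 = 1/2 + T/2)
332*G(3) = 332*(1/2 + (1/2)*3) = 332*(1/2 + 3/2) = 332*2 = 664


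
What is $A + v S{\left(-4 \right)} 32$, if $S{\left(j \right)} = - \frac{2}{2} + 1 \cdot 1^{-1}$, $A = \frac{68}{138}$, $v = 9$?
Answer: $\frac{34}{69} \approx 0.49275$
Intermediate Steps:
$A = \frac{34}{69}$ ($A = 68 \cdot \frac{1}{138} = \frac{34}{69} \approx 0.49275$)
$S{\left(j \right)} = 0$ ($S{\left(j \right)} = \left(-2\right) \frac{1}{2} + 1 \cdot 1 = -1 + 1 = 0$)
$A + v S{\left(-4 \right)} 32 = \frac{34}{69} + 9 \cdot 0 \cdot 32 = \frac{34}{69} + 0 \cdot 32 = \frac{34}{69} + 0 = \frac{34}{69}$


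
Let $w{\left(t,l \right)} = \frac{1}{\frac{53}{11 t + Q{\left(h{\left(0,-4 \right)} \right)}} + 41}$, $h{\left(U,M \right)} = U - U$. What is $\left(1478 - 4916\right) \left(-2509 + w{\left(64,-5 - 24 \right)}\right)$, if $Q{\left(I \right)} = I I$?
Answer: $\frac{27714882718}{3213} \approx 8.6259 \cdot 10^{6}$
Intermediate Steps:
$h{\left(U,M \right)} = 0$
$Q{\left(I \right)} = I^{2}$
$w{\left(t,l \right)} = \frac{1}{41 + \frac{53}{11 t}}$ ($w{\left(t,l \right)} = \frac{1}{\frac{53}{11 t + 0^{2}} + 41} = \frac{1}{\frac{53}{11 t + 0} + 41} = \frac{1}{\frac{53}{11 t} + 41} = \frac{1}{41 + \frac{53}{11 t}}$)
$\left(1478 - 4916\right) \left(-2509 + w{\left(64,-5 - 24 \right)}\right) = \left(1478 - 4916\right) \left(-2509 + 11 \cdot 64 \frac{1}{53 + 451 \cdot 64}\right) = - 3438 \left(-2509 + 11 \cdot 64 \frac{1}{53 + 28864}\right) = - 3438 \left(-2509 + 11 \cdot 64 \cdot \frac{1}{28917}\right) = - 3438 \left(-2509 + \frac{704}{28917}\right) = \left(-3438\right) \left(- \frac{72552049}{28917}\right) = \frac{27714882718}{3213}$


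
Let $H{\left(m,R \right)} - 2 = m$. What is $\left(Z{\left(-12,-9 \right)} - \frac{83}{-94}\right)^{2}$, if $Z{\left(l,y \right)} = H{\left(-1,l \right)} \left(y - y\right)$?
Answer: $\frac{6889}{8836} \approx 0.77965$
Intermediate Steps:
$H{\left(m,R \right)} = 2 + m$
$Z{\left(l,y \right)} = 0$ ($Z{\left(l,y \right)} = \left(2 - 1\right) \left(y - y\right) = 1 \cdot 0 = 0$)
$\left(Z{\left(-12,-9 \right)} - \frac{83}{-94}\right)^{2} = \left(0 - \frac{83}{-94}\right)^{2} = \left(0 - - \frac{83}{94}\right)^{2} = \left(0 + \frac{83}{94}\right)^{2} = \left(\frac{83}{94}\right)^{2} = \frac{6889}{8836}$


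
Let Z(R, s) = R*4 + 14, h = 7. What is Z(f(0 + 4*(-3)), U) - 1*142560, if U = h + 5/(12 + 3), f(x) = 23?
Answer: -142454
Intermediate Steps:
U = 22/3 (U = 7 + 5/(12 + 3) = 7 + 5/15 = 7 + (1/15)*5 = 7 + ⅓ = 22/3 ≈ 7.3333)
Z(R, s) = 14 + 4*R (Z(R, s) = 4*R + 14 = 14 + 4*R)
Z(f(0 + 4*(-3)), U) - 1*142560 = (14 + 4*23) - 1*142560 = (14 + 92) - 142560 = 106 - 142560 = -142454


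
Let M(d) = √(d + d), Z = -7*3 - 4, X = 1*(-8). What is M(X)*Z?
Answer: -100*I ≈ -100.0*I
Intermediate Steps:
X = -8
Z = -25 (Z = -21 - 4 = -25)
M(d) = √2*√d (M(d) = √(2*d) = √2*√d)
M(X)*Z = (√2*√(-8))*(-25) = (√2*(2*I*√2))*(-25) = (4*I)*(-25) = -100*I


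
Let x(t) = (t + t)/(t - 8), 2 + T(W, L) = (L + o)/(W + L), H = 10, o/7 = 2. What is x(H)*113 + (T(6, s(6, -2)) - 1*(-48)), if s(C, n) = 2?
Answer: 1178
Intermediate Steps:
o = 14 (o = 7*2 = 14)
T(W, L) = -2 + (14 + L)/(L + W) (T(W, L) = -2 + (L + 14)/(W + L) = -2 + (14 + L)/(L + W))
x(t) = 2*t/(-8 + t) (x(t) = (2*t)/(-8 + t) = 2*t/(-8 + t))
x(H)*113 + (T(6, s(6, -2)) - 1*(-48)) = (2*10/(-8 + 10))*113 + ((14 - 1*2 - 2*6)/(2 + 6) - 1*(-48)) = (2*10/2)*113 + ((14 - 2 - 12)/8 + 48) = (2*10*(½))*113 + ((⅛)*0 + 48) = 10*113 + (0 + 48) = 1130 + 48 = 1178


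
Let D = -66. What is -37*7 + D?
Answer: -325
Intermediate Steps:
-37*7 + D = -37*7 - 66 = -259 - 66 = -325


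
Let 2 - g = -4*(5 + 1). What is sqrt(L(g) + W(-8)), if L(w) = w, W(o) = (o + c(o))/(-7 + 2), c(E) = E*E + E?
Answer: sqrt(410)/5 ≈ 4.0497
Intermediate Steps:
g = 26 (g = 2 - (-4)*(5 + 1) = 2 - (-4)*6 = 2 - 1*(-24) = 2 + 24 = 26)
c(E) = E + E**2 (c(E) = E**2 + E = E + E**2)
W(o) = -o/5 - o*(1 + o)/5 (W(o) = (o + o*(1 + o))/(-7 + 2) = (o + o*(1 + o))/(-5) = (o + o*(1 + o))*(-1/5) = -o/5 - o*(1 + o)/5)
sqrt(L(g) + W(-8)) = sqrt(26 + (1/5)*(-8)*(-2 - 1*(-8))) = sqrt(26 + (1/5)*(-8)*(-2 + 8)) = sqrt(26 + (1/5)*(-8)*6) = sqrt(26 - 48/5) = sqrt(82/5) = sqrt(410)/5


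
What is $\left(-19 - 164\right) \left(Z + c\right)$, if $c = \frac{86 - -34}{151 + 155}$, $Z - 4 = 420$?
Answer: $- \frac{1320284}{17} \approx -77664.0$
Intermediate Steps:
$Z = 424$ ($Z = 4 + 420 = 424$)
$c = \frac{20}{51}$ ($c = \frac{86 + 34}{306} = 120 \cdot \frac{1}{306} = \frac{20}{51} \approx 0.39216$)
$\left(-19 - 164\right) \left(Z + c\right) = \left(-19 - 164\right) \left(424 + \frac{20}{51}\right) = \left(-183\right) \frac{21644}{51} = - \frac{1320284}{17}$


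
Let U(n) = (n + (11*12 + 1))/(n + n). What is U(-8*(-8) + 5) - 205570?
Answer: -14184229/69 ≈ -2.0557e+5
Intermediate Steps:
U(n) = (133 + n)/(2*n) (U(n) = (n + (132 + 1))/((2*n)) = (n + 133)*(1/(2*n)) = (133 + n)*(1/(2*n)) = (133 + n)/(2*n))
U(-8*(-8) + 5) - 205570 = (133 + (-8*(-8) + 5))/(2*(-8*(-8) + 5)) - 205570 = (133 + (64 + 5))/(2*(64 + 5)) - 205570 = (1/2)*(133 + 69)/69 - 205570 = (1/2)*(1/69)*202 - 205570 = 101/69 - 205570 = -14184229/69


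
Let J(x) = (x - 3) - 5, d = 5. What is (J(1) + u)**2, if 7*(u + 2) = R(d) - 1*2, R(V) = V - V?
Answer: 4225/49 ≈ 86.224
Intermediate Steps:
J(x) = -8 + x (J(x) = (-3 + x) - 5 = -8 + x)
R(V) = 0
u = -16/7 (u = -2 + (0 - 1*2)/7 = -2 + (0 - 2)/7 = -2 + (1/7)*(-2) = -2 - 2/7 = -16/7 ≈ -2.2857)
(J(1) + u)**2 = ((-8 + 1) - 16/7)**2 = (-7 - 16/7)**2 = (-65/7)**2 = 4225/49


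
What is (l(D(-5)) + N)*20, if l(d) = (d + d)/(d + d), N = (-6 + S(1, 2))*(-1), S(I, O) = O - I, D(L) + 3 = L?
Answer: 120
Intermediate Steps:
D(L) = -3 + L
N = 5 (N = (-6 + (2 - 1*1))*(-1) = (-6 + (2 - 1))*(-1) = (-6 + 1)*(-1) = -5*(-1) = 5)
l(d) = 1 (l(d) = (2*d)/((2*d)) = (2*d)*(1/(2*d)) = 1)
(l(D(-5)) + N)*20 = (1 + 5)*20 = 6*20 = 120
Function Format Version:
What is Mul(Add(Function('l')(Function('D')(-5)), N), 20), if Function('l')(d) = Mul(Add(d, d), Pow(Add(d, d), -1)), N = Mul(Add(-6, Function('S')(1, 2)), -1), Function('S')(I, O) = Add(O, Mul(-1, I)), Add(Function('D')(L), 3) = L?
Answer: 120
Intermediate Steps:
Function('D')(L) = Add(-3, L)
N = 5 (N = Mul(Add(-6, Add(2, Mul(-1, 1))), -1) = Mul(Add(-6, Add(2, -1)), -1) = Mul(Add(-6, 1), -1) = Mul(-5, -1) = 5)
Function('l')(d) = 1 (Function('l')(d) = Mul(Mul(2, d), Pow(Mul(2, d), -1)) = Mul(Mul(2, d), Mul(Rational(1, 2), Pow(d, -1))) = 1)
Mul(Add(Function('l')(Function('D')(-5)), N), 20) = Mul(Add(1, 5), 20) = Mul(6, 20) = 120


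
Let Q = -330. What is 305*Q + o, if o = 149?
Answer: -100501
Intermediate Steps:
305*Q + o = 305*(-330) + 149 = -100650 + 149 = -100501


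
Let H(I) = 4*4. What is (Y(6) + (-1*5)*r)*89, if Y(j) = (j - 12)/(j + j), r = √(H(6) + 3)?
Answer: -89/2 - 445*√19 ≈ -1984.2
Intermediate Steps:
H(I) = 16
r = √19 (r = √(16 + 3) = √19 ≈ 4.3589)
Y(j) = (-12 + j)/(2*j) (Y(j) = (-12 + j)/((2*j)) = (-12 + j)*(1/(2*j)) = (-12 + j)/(2*j))
(Y(6) + (-1*5)*r)*89 = ((½)*(-12 + 6)/6 + (-1*5)*√19)*89 = ((½)*(⅙)*(-6) - 5*√19)*89 = (-½ - 5*√19)*89 = -89/2 - 445*√19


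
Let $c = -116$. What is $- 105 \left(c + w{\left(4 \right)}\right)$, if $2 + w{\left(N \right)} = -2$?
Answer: $12600$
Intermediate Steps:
$w{\left(N \right)} = -4$ ($w{\left(N \right)} = -2 - 2 = -4$)
$- 105 \left(c + w{\left(4 \right)}\right) = - 105 \left(-116 - 4\right) = \left(-105\right) \left(-120\right) = 12600$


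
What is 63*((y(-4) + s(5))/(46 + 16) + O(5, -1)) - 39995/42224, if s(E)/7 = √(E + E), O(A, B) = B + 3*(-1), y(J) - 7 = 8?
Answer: -311142893/1308944 + 441*√10/62 ≈ -215.21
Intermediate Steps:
y(J) = 15 (y(J) = 7 + 8 = 15)
O(A, B) = -3 + B (O(A, B) = B - 3 = -3 + B)
s(E) = 7*√2*√E (s(E) = 7*√(E + E) = 7*√(2*E) = 7*(√2*√E) = 7*√2*√E)
63*((y(-4) + s(5))/(46 + 16) + O(5, -1)) - 39995/42224 = 63*((15 + 7*√2*√5)/(46 + 16) + (-3 - 1)) - 39995/42224 = 63*((15 + 7*√10)/62 - 4) - 39995*1/42224 = 63*((15 + 7*√10)*(1/62) - 4) - 39995/42224 = 63*((15/62 + 7*√10/62) - 4) - 39995/42224 = 63*(-233/62 + 7*√10/62) - 39995/42224 = (-14679/62 + 441*√10/62) - 39995/42224 = -311142893/1308944 + 441*√10/62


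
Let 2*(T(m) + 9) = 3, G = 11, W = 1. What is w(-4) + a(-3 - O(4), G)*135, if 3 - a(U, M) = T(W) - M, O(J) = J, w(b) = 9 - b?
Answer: 5831/2 ≈ 2915.5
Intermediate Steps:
T(m) = -15/2 (T(m) = -9 + (½)*3 = -9 + 3/2 = -15/2)
a(U, M) = 21/2 + M (a(U, M) = 3 - (-15/2 - M) = 3 + (15/2 + M) = 21/2 + M)
w(-4) + a(-3 - O(4), G)*135 = (9 - 1*(-4)) + (21/2 + 11)*135 = (9 + 4) + (43/2)*135 = 13 + 5805/2 = 5831/2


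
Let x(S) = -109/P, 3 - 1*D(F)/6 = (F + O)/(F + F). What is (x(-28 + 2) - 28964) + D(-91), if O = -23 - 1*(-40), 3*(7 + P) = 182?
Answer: -60593335/2093 ≈ -28950.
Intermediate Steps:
P = 161/3 (P = -7 + (1/3)*182 = -7 + 182/3 = 161/3 ≈ 53.667)
O = 17 (O = -23 + 40 = 17)
D(F) = 18 - 3*(17 + F)/F (D(F) = 18 - 6*(F + 17)/(F + F) = 18 - 6*(17 + F)/(2*F) = 18 - 6*(17 + F)*1/(2*F) = 18 - 3*(17 + F)/F)
x(S) = -327/161 (x(S) = -109/161/3 = -109*3/161 = -327/161)
(x(-28 + 2) - 28964) + D(-91) = (-327/161 - 28964) + (15 - 51/(-91)) = -4663531/161 + (15 - 51*(-1/91)) = -4663531/161 + (15 + 51/91) = -4663531/161 + 1416/91 = -60593335/2093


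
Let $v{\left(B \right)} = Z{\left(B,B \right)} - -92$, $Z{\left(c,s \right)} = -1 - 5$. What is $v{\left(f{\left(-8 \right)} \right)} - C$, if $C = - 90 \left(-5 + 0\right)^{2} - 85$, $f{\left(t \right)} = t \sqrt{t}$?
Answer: $2421$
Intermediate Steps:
$f{\left(t \right)} = t^{\frac{3}{2}}$
$Z{\left(c,s \right)} = -6$ ($Z{\left(c,s \right)} = -1 - 5 = -6$)
$C = -2335$ ($C = - 90 \left(-5\right)^{2} - 85 = \left(-90\right) 25 - 85 = -2250 - 85 = -2335$)
$v{\left(B \right)} = 86$ ($v{\left(B \right)} = -6 - -92 = -6 + 92 = 86$)
$v{\left(f{\left(-8 \right)} \right)} - C = 86 - -2335 = 86 + 2335 = 2421$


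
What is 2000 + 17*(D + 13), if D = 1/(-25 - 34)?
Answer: 131022/59 ≈ 2220.7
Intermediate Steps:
D = -1/59 (D = 1/(-59) = -1/59 ≈ -0.016949)
2000 + 17*(D + 13) = 2000 + 17*(-1/59 + 13) = 2000 + 17*(766/59) = 2000 + 13022/59 = 131022/59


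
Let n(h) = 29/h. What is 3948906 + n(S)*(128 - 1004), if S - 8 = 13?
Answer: 27633874/7 ≈ 3.9477e+6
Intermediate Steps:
S = 21 (S = 8 + 13 = 21)
3948906 + n(S)*(128 - 1004) = 3948906 + (29/21)*(128 - 1004) = 3948906 + (29*(1/21))*(-876) = 3948906 + (29/21)*(-876) = 3948906 - 8468/7 = 27633874/7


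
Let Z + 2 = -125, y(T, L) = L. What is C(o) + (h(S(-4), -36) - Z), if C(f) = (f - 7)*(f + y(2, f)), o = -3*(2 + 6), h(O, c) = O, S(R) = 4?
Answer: 1619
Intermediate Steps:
o = -24 (o = -3*8 = -24)
Z = -127 (Z = -2 - 125 = -127)
C(f) = 2*f*(-7 + f) (C(f) = (f - 7)*(f + f) = (-7 + f)*(2*f) = 2*f*(-7 + f))
C(o) + (h(S(-4), -36) - Z) = 2*(-24)*(-7 - 24) + (4 - 1*(-127)) = 2*(-24)*(-31) + (4 + 127) = 1488 + 131 = 1619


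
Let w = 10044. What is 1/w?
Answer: 1/10044 ≈ 9.9562e-5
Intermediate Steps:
1/w = 1/10044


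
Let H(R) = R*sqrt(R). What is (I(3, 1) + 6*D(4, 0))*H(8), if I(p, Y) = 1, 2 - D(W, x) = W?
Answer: -176*sqrt(2) ≈ -248.90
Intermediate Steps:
D(W, x) = 2 - W
H(R) = R**(3/2)
(I(3, 1) + 6*D(4, 0))*H(8) = (1 + 6*(2 - 1*4))*8**(3/2) = (1 + 6*(2 - 4))*(16*sqrt(2)) = (1 + 6*(-2))*(16*sqrt(2)) = (1 - 12)*(16*sqrt(2)) = -176*sqrt(2)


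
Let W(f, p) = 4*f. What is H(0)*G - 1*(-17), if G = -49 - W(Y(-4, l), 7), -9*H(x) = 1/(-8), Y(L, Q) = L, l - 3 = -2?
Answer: 397/24 ≈ 16.542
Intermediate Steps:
l = 1 (l = 3 - 2 = 1)
H(x) = 1/72 (H(x) = -⅑/(-8) = -⅑*(-⅛) = 1/72)
G = -33 (G = -49 - 4*(-4) = -49 - 1*(-16) = -49 + 16 = -33)
H(0)*G - 1*(-17) = (1/72)*(-33) - 1*(-17) = -11/24 + 17 = 397/24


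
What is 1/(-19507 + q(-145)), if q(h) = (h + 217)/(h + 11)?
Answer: -67/1307005 ≈ -5.1262e-5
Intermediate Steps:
q(h) = (217 + h)/(11 + h)
1/(-19507 + q(-145)) = 1/(-19507 + (217 - 145)/(11 - 145)) = 1/(-19507 + 72/(-134)) = 1/(-19507 - 1/134*72) = 1/(-19507 - 36/67) = 1/(-1307005/67) = -67/1307005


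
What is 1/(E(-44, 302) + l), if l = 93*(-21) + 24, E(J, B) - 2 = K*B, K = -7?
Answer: -1/4041 ≈ -0.00024746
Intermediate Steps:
E(J, B) = 2 - 7*B
l = -1929 (l = -1953 + 24 = -1929)
1/(E(-44, 302) + l) = 1/((2 - 7*302) - 1929) = 1/((2 - 2114) - 1929) = 1/(-2112 - 1929) = 1/(-4041) = -1/4041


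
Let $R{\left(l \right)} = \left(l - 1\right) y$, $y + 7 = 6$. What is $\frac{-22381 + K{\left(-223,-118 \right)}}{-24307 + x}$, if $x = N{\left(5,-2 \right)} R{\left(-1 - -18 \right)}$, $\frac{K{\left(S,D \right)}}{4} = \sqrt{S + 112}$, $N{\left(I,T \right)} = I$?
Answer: $\frac{22381}{24387} - \frac{4 i \sqrt{111}}{24387} \approx 0.91774 - 0.0017281 i$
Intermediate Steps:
$y = -1$ ($y = -7 + 6 = -1$)
$K{\left(S,D \right)} = 4 \sqrt{112 + S}$ ($K{\left(S,D \right)} = 4 \sqrt{S + 112} = 4 \sqrt{112 + S}$)
$R{\left(l \right)} = 1 - l$ ($R{\left(l \right)} = \left(l - 1\right) \left(-1\right) = \left(-1 + l\right) \left(-1\right) = 1 - l$)
$x = -80$ ($x = 5 \left(1 - \left(-1 - -18\right)\right) = 5 \left(1 - \left(-1 + 18\right)\right) = 5 \left(1 - 17\right) = 5 \left(-16\right) = -80$)
$\frac{-22381 + K{\left(-223,-118 \right)}}{-24307 + x} = \frac{-22381 + 4 \sqrt{112 - 223}}{-24307 - 80} = \frac{-22381 + 4 \sqrt{-111}}{-24387} = \left(-22381 + 4 i \sqrt{111}\right) \left(- \frac{1}{24387}\right) = \frac{22381}{24387} - \frac{4 i \sqrt{111}}{24387}$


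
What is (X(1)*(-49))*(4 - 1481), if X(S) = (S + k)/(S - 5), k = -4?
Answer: 217119/4 ≈ 54280.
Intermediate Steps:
X(S) = (-4 + S)/(-5 + S) (X(S) = (S - 4)/(S - 5) = (-4 + S)/(-5 + S))
(X(1)*(-49))*(4 - 1481) = (((-4 + 1)/(-5 + 1))*(-49))*(4 - 1481) = ((-3/(-4))*(-49))*(-1477) = (-1/4*(-3)*(-49))*(-1477) = ((3/4)*(-49))*(-1477) = -147/4*(-1477) = 217119/4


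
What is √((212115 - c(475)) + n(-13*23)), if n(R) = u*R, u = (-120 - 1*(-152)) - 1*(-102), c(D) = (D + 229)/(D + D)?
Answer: √1552735537/95 ≈ 414.79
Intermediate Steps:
c(D) = (229 + D)/(2*D) (c(D) = (229 + D)/((2*D)) = (229 + D)*(1/(2*D)) = (229 + D)/(2*D))
u = 134 (u = (-120 + 152) + 102 = 32 + 102 = 134)
n(R) = 134*R
√((212115 - c(475)) + n(-13*23)) = √((212115 - (229 + 475)/(2*475)) + 134*(-13*23)) = √((212115 - 704/(2*475)) + 134*(-299)) = √((212115 - 1*352/475) - 40066) = √((212115 - 352/475) - 40066) = √(100754273/475 - 40066) = √(81722923/475) = √1552735537/95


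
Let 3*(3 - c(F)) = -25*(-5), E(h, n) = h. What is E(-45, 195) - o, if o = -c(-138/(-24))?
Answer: -251/3 ≈ -83.667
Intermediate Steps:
c(F) = -116/3 (c(F) = 3 - (-25)*(-5)/3 = 3 - ⅓*125 = 3 - 125/3 = -116/3)
o = 116/3 (o = -1*(-116/3) = 116/3 ≈ 38.667)
E(-45, 195) - o = -45 - 1*116/3 = -45 - 116/3 = -251/3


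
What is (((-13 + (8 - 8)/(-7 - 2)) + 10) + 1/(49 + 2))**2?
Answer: 23104/2601 ≈ 8.8827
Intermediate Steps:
(((-13 + (8 - 8)/(-7 - 2)) + 10) + 1/(49 + 2))**2 = (((-13 + 0/(-9)) + 10) + 1/51)**2 = (((-13 + 0*(-1/9)) + 10) + 1/51)**2 = (((-13 + 0) + 10) + 1/51)**2 = ((-13 + 10) + 1/51)**2 = (-3 + 1/51)**2 = (-152/51)**2 = 23104/2601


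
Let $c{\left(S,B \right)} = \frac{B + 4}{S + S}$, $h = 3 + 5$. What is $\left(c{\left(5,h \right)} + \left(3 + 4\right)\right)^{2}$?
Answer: $\frac{1681}{25} \approx 67.24$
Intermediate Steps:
$h = 8$
$c{\left(S,B \right)} = \frac{4 + B}{2 S}$
$\left(c{\left(5,h \right)} + \left(3 + 4\right)\right)^{2} = \left(\frac{4 + 8}{2 \cdot 5} + \left(3 + 4\right)\right)^{2} = \left(\frac{1}{2} \cdot \frac{1}{5} \cdot 12 + 7\right)^{2} = \left(\frac{6}{5} + 7\right)^{2} = \left(\frac{41}{5}\right)^{2} = \frac{1681}{25}$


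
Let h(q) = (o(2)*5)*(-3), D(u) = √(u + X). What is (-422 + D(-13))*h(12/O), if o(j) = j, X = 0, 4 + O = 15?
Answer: 12660 - 30*I*√13 ≈ 12660.0 - 108.17*I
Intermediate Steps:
O = 11 (O = -4 + 15 = 11)
D(u) = √u (D(u) = √(u + 0) = √u)
h(q) = -30 (h(q) = (2*5)*(-3) = 10*(-3) = -30)
(-422 + D(-13))*h(12/O) = (-422 + √(-13))*(-30) = (-422 + I*√13)*(-30) = 12660 - 30*I*√13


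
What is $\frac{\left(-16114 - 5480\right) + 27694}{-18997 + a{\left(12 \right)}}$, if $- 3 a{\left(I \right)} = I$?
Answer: $- \frac{6100}{19001} \approx -0.32104$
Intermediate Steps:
$a{\left(I \right)} = - \frac{I}{3}$
$\frac{\left(-16114 - 5480\right) + 27694}{-18997 + a{\left(12 \right)}} = \frac{\left(-16114 - 5480\right) + 27694}{-18997 - 4} = \frac{-21594 + 27694}{-18997 - 4} = \frac{6100}{-19001} = 6100 \left(- \frac{1}{19001}\right) = - \frac{6100}{19001}$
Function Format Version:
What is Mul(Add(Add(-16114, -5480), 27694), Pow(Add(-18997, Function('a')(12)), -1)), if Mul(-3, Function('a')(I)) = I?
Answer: Rational(-6100, 19001) ≈ -0.32104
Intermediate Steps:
Function('a')(I) = Mul(Rational(-1, 3), I)
Mul(Add(Add(-16114, -5480), 27694), Pow(Add(-18997, Function('a')(12)), -1)) = Mul(Add(Add(-16114, -5480), 27694), Pow(Add(-18997, Mul(Rational(-1, 3), 12)), -1)) = Mul(Add(-21594, 27694), Pow(Add(-18997, -4), -1)) = Mul(6100, Pow(-19001, -1)) = Mul(6100, Rational(-1, 19001)) = Rational(-6100, 19001)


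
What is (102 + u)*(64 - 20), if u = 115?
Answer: 9548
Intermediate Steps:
(102 + u)*(64 - 20) = (102 + 115)*(64 - 20) = 217*44 = 9548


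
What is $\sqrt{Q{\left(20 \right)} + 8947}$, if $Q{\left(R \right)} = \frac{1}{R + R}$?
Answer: $\frac{\sqrt{3578810}}{20} \approx 94.589$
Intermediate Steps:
$Q{\left(R \right)} = \frac{1}{2 R}$
$\sqrt{Q{\left(20 \right)} + 8947} = \sqrt{\frac{1}{2 \cdot 20} + 8947} = \sqrt{\frac{1}{2} \cdot \frac{1}{20} + 8947} = \sqrt{\frac{1}{40} + 8947} = \sqrt{\frac{357881}{40}} = \frac{\sqrt{3578810}}{20}$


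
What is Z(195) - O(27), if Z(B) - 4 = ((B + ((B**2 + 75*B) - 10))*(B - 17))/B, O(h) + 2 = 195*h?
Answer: 1675825/39 ≈ 42970.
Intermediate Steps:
O(h) = -2 + 195*h
Z(B) = 4 + (-17 + B)*(-10 + B**2 + 76*B)/B (Z(B) = 4 + ((B + ((B**2 + 75*B) - 10))*(B - 17))/B = 4 + ((B + (-10 + B**2 + 75*B))*(-17 + B))/B = 4 + ((-10 + B**2 + 76*B)*(-17 + B))/B = 4 + ((-17 + B)*(-10 + B**2 + 76*B))/B = 4 + (-17 + B)*(-10 + B**2 + 76*B)/B)
Z(195) - O(27) = (-1298 + 195**2 + 59*195 + 170/195) - (-2 + 195*27) = (-1298 + 38025 + 11505 + 170*(1/195)) - (-2 + 5265) = (-1298 + 38025 + 11505 + 34/39) - 1*5263 = 1881082/39 - 5263 = 1675825/39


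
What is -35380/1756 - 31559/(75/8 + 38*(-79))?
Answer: -100922937/10510099 ≈ -9.6025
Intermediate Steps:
-35380/1756 - 31559/(75/8 + 38*(-79)) = -35380*1/1756 - 31559/(75*(⅛) - 3002) = -8845/439 - 31559/(75/8 - 3002) = -8845/439 - 31559/(-23941/8) = -8845/439 - 31559*(-8/23941) = -8845/439 + 252472/23941 = -100922937/10510099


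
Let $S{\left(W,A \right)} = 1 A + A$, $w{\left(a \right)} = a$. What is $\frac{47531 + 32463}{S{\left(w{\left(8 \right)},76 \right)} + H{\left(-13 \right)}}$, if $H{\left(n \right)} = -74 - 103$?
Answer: $- \frac{79994}{25} \approx -3199.8$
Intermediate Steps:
$H{\left(n \right)} = -177$ ($H{\left(n \right)} = -74 - 103 = -177$)
$S{\left(W,A \right)} = 2 A$ ($S{\left(W,A \right)} = A + A = 2 A$)
$\frac{47531 + 32463}{S{\left(w{\left(8 \right)},76 \right)} + H{\left(-13 \right)}} = \frac{47531 + 32463}{2 \cdot 76 - 177} = \frac{79994}{152 - 177} = \frac{79994}{-25} = 79994 \left(- \frac{1}{25}\right) = - \frac{79994}{25}$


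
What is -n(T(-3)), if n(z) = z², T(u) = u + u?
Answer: -36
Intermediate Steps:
T(u) = 2*u
-n(T(-3)) = -(2*(-3))² = -1*(-6)² = -1*36 = -36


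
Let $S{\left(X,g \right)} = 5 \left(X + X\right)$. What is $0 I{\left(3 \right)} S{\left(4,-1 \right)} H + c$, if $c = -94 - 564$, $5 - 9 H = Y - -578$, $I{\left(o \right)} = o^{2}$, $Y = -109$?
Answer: $-658$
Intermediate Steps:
$S{\left(X,g \right)} = 10 X$ ($S{\left(X,g \right)} = 5 \cdot 2 X = 10 X$)
$H = - \frac{464}{9}$ ($H = \frac{5}{9} - \frac{-109 - -578}{9} = \frac{5}{9} - \frac{-109 + 578}{9} = \frac{5}{9} - \frac{469}{9} = - \frac{464}{9} \approx -51.556$)
$c = -658$ ($c = -94 - 564 = -658$)
$0 I{\left(3 \right)} S{\left(4,-1 \right)} H + c = 0 \cdot 3^{2} \cdot 10 \cdot 4 \left(- \frac{464}{9}\right) - 658 = 0 \cdot 9 \cdot 40 \left(- \frac{464}{9}\right) - 658 = 0 \cdot 40 \left(- \frac{464}{9}\right) - 658 = 0 \left(- \frac{464}{9}\right) - 658 = 0 - 658 = -658$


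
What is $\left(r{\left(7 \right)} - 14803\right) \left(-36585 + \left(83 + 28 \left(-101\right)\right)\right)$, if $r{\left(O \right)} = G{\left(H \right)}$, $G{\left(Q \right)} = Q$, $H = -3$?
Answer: $582319980$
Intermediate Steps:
$r{\left(O \right)} = -3$
$\left(r{\left(7 \right)} - 14803\right) \left(-36585 + \left(83 + 28 \left(-101\right)\right)\right) = \left(-3 - 14803\right) \left(-36585 + \left(83 + 28 \left(-101\right)\right)\right) = - 14806 \left(-36585 + \left(83 - 2828\right)\right) = - 14806 \left(-36585 - 2745\right) = \left(-14806\right) \left(-39330\right) = 582319980$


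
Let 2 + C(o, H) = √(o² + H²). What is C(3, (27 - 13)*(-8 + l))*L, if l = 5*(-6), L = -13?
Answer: 26 - 13*√283033 ≈ -6890.1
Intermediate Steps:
l = -30
C(o, H) = -2 + √(H² + o²) (C(o, H) = -2 + √(o² + H²) = -2 + √(H² + o²))
C(3, (27 - 13)*(-8 + l))*L = (-2 + √(((27 - 13)*(-8 - 30))² + 3²))*(-13) = (-2 + √((14*(-38))² + 9))*(-13) = (-2 + √((-532)² + 9))*(-13) = (-2 + √(283024 + 9))*(-13) = (-2 + √283033)*(-13) = 26 - 13*√283033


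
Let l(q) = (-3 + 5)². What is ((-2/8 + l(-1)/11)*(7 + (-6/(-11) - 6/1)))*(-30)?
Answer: -1275/242 ≈ -5.2686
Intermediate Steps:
l(q) = 4 (l(q) = 2² = 4)
((-2/8 + l(-1)/11)*(7 + (-6/(-11) - 6/1)))*(-30) = ((-2/8 + 4/11)*(7 + (-6/(-11) - 6/1)))*(-30) = ((-2*⅛ + 4*(1/11))*(7 + (-6*(-1/11) - 6*1)))*(-30) = ((-¼ + 4/11)*(7 + (6/11 - 6)))*(-30) = (5*(7 - 60/11)/44)*(-30) = ((5/44)*(17/11))*(-30) = (85/484)*(-30) = -1275/242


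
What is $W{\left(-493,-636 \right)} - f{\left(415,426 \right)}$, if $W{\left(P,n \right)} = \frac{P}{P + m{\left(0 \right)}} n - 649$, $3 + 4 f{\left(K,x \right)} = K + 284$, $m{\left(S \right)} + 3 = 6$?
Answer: $- \frac{358409}{245} \approx -1462.9$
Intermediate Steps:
$m{\left(S \right)} = 3$ ($m{\left(S \right)} = -3 + 6 = 3$)
$f{\left(K,x \right)} = \frac{281}{4} + \frac{K}{4}$ ($f{\left(K,x \right)} = - \frac{3}{4} + \frac{K + 284}{4} = - \frac{3}{4} + \frac{284 + K}{4} = - \frac{3}{4} + \left(71 + \frac{K}{4}\right) = \frac{281}{4} + \frac{K}{4}$)
$W{\left(P,n \right)} = -649 + \frac{P n}{3 + P}$ ($W{\left(P,n \right)} = \frac{P}{P + 3} n - 649 = \frac{P}{3 + P} n - 649 = \frac{P n}{3 + P} - 649 = -649 + \frac{P n}{3 + P}$)
$W{\left(-493,-636 \right)} - f{\left(415,426 \right)} = \frac{-1947 - -319957 - -313548}{3 - 493} - \left(\frac{281}{4} + \frac{1}{4} \cdot 415\right) = \frac{-1947 + 319957 + 313548}{-490} - \left(\frac{281}{4} + \frac{415}{4}\right) = \left(- \frac{1}{490}\right) 631558 - 174 = - \frac{315779}{245} - 174 = - \frac{358409}{245}$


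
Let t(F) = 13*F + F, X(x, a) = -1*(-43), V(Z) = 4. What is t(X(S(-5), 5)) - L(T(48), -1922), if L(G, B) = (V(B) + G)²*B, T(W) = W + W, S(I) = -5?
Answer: 19220602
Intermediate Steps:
X(x, a) = 43
t(F) = 14*F
T(W) = 2*W
L(G, B) = B*(4 + G)² (L(G, B) = (4 + G)²*B = B*(4 + G)²)
t(X(S(-5), 5)) - L(T(48), -1922) = 14*43 - (-1922)*(4 + 2*48)² = 602 - (-1922)*(4 + 96)² = 602 - (-1922)*100² = 602 - (-1922)*10000 = 602 - 1*(-19220000) = 602 + 19220000 = 19220602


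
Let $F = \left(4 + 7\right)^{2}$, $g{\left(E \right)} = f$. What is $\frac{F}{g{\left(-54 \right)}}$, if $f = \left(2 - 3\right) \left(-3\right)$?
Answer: $\frac{121}{3} \approx 40.333$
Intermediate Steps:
$f = 3$ ($f = \left(-1\right) \left(-3\right) = 3$)
$g{\left(E \right)} = 3$
$F = 121$ ($F = 11^{2} = 121$)
$\frac{F}{g{\left(-54 \right)}} = \frac{121}{3}$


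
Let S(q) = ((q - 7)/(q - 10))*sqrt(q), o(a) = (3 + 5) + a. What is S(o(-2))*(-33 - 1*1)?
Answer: -17*sqrt(6)/2 ≈ -20.821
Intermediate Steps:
o(a) = 8 + a
S(q) = sqrt(q)*(-7 + q)/(-10 + q) (S(q) = ((-7 + q)/(-10 + q))*sqrt(q) = sqrt(q)*(-7 + q)/(-10 + q))
S(o(-2))*(-33 - 1*1) = (sqrt(8 - 2)*(-7 + (8 - 2))/(-10 + (8 - 2)))*(-33 - 1*1) = (sqrt(6)*(-7 + 6)/(-10 + 6))*(-33 - 1) = (sqrt(6)*(-1)/(-4))*(-34) = (sqrt(6)*(-1/4)*(-1))*(-34) = (sqrt(6)/4)*(-34) = -17*sqrt(6)/2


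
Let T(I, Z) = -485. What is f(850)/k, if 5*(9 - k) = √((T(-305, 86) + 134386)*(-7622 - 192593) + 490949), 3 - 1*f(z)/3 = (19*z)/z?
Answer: -1200/2978722199 - 80*I*√2978721974/2978722199 ≈ -4.0286e-7 - 0.0014658*I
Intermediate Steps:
f(z) = -48 (f(z) = 9 - 3*19*z/z = 9 - 3*19 = 9 - 57 = -48)
k = 9 - 3*I*√2978721974/5 (k = 9 - √((-485 + 134386)*(-7622 - 192593) + 490949)/5 = 9 - √(133901*(-200215) + 490949)/5 = 9 - √(-26808988715 + 490949)/5 = 9 - 3*I*√2978721974/5 ≈ 9.0 - 32747.0*I)
f(850)/k = -48/(9 - 3*I*√2978721974/5)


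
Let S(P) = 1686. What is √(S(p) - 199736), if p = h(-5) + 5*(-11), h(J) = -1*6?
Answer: 5*I*√7922 ≈ 445.03*I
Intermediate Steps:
h(J) = -6
p = -61 (p = -6 + 5*(-11) = -6 - 55 = -61)
√(S(p) - 199736) = √(1686 - 199736) = √(-198050) = 5*I*√7922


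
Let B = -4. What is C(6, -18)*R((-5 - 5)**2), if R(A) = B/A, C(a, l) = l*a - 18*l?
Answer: -216/25 ≈ -8.6400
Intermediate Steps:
C(a, l) = -18*l + a*l (C(a, l) = a*l - 18*l = -18*l + a*l)
R(A) = -4/A
C(6, -18)*R((-5 - 5)**2) = (-18*(-18 + 6))*(-4/(-5 - 5)**2) = (-18*(-12))*(-4/((-10)**2)) = 216*(-4/100) = 216*(-4*1/100) = 216*(-1/25) = -216/25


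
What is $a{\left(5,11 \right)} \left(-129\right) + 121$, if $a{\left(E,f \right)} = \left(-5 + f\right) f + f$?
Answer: $-9812$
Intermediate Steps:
$a{\left(E,f \right)} = f + f \left(-5 + f\right)$ ($a{\left(E,f \right)} = f \left(-5 + f\right) + f = f + f \left(-5 + f\right)$)
$a{\left(5,11 \right)} \left(-129\right) + 121 = 11 \left(-4 + 11\right) \left(-129\right) + 121 = 11 \cdot 7 \left(-129\right) + 121 = 77 \left(-129\right) + 121 = -9933 + 121 = -9812$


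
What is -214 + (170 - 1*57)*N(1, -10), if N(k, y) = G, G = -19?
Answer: -2361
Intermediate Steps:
N(k, y) = -19
-214 + (170 - 1*57)*N(1, -10) = -214 + (170 - 1*57)*(-19) = -214 + (170 - 57)*(-19) = -214 + 113*(-19) = -214 - 2147 = -2361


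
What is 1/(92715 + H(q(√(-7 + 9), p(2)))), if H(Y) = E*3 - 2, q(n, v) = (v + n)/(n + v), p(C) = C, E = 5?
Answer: 1/92728 ≈ 1.0784e-5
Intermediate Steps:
q(n, v) = 1 (q(n, v) = (n + v)/(n + v) = 1)
H(Y) = 13 (H(Y) = 5*3 - 2 = 15 - 2 = 13)
1/(92715 + H(q(√(-7 + 9), p(2)))) = 1/(92715 + 13) = 1/92728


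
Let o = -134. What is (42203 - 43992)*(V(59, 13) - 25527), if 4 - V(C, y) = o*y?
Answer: 42544209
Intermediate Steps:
V(C, y) = 4 + 134*y (V(C, y) = 4 - (-134)*y = 4 + 134*y)
(42203 - 43992)*(V(59, 13) - 25527) = (42203 - 43992)*((4 + 134*13) - 25527) = -1789*((4 + 1742) - 25527) = -1789*(1746 - 25527) = -1789*(-23781) = 42544209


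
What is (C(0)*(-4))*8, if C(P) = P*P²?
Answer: 0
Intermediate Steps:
C(P) = P³
(C(0)*(-4))*8 = (0³*(-4))*8 = (0*(-4))*8 = 0*8 = 0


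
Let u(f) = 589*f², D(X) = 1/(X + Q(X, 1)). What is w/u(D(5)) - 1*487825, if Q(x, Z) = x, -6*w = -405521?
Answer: -841710725/1767 ≈ -4.7635e+5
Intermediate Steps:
w = 405521/6 (w = -⅙*(-405521) = 405521/6 ≈ 67587.)
D(X) = 1/(2*X) (D(X) = 1/(X + X) = 1/(2*X))
w/u(D(5)) - 1*487825 = 405521/(6*((589*((½)/5)²))) - 1*487825 = 405521/(6*((589*((½)*(⅕))²))) - 487825 = 405521/(6*((589*(⅒)²))) - 487825 = 405521/(6*((589*(1/100)))) - 487825 = 405521/(6*(589/100)) - 487825 = (405521/6)*(100/589) - 487825 = 20276050/1767 - 487825 = -841710725/1767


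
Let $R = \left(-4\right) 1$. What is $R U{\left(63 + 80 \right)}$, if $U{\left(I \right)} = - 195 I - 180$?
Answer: $112260$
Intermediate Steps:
$R = -4$
$U{\left(I \right)} = -180 - 195 I$
$R U{\left(63 + 80 \right)} = - 4 \left(-180 - 195 \left(63 + 80\right)\right) = - 4 \left(-180 - 27885\right) = \left(-4\right) \left(-28065\right) = 112260$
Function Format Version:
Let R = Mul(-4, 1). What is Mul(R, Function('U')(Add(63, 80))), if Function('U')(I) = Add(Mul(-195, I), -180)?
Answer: 112260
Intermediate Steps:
R = -4
Function('U')(I) = Add(-180, Mul(-195, I))
Mul(R, Function('U')(Add(63, 80))) = Mul(-4, Add(-180, Mul(-195, Add(63, 80)))) = Mul(-4, Add(-180, Mul(-195, 143))) = Mul(-4, Add(-180, -27885)) = Mul(-4, -28065) = 112260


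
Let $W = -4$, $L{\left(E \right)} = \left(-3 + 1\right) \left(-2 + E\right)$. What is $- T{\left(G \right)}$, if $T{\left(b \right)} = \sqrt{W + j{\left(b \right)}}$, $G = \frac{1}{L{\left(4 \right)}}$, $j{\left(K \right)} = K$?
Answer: $- \frac{i \sqrt{17}}{2} \approx - 2.0616 i$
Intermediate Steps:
$L{\left(E \right)} = 4 - 2 E$ ($L{\left(E \right)} = - 2 \left(-2 + E\right) = 4 - 2 E$)
$G = - \frac{1}{4}$ ($G = \frac{1}{4 - 8} = \frac{1}{-4} = - \frac{1}{4} \approx -0.25$)
$T{\left(b \right)} = \sqrt{-4 + b}$
$- T{\left(G \right)} = - \sqrt{-4 - \frac{1}{4}} = - \sqrt{- \frac{17}{4}} = - \frac{i \sqrt{17}}{2}$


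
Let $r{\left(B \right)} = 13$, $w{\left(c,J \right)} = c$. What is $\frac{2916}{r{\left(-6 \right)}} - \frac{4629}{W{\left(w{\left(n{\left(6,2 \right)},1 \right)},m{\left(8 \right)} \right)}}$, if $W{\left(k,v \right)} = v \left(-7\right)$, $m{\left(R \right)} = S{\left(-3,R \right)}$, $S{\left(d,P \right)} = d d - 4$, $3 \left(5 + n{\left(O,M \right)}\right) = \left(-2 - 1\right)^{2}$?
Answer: $\frac{162237}{455} \approx 356.56$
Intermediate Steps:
$n{\left(O,M \right)} = -2$ ($n{\left(O,M \right)} = -5 + \frac{\left(-2 - 1\right)^{2}}{3} = -5 + \frac{\left(-3\right)^{2}}{3} = -5 + \frac{1}{3} \cdot 9 = -5 + 3 = -2$)
$S{\left(d,P \right)} = -4 + d^{2}$ ($S{\left(d,P \right)} = d^{2} - 4 = -4 + d^{2}$)
$m{\left(R \right)} = 5$ ($m{\left(R \right)} = -4 + \left(-3\right)^{2} = -4 + 9 = 5$)
$W{\left(k,v \right)} = - 7 v$
$\frac{2916}{r{\left(-6 \right)}} - \frac{4629}{W{\left(w{\left(n{\left(6,2 \right)},1 \right)},m{\left(8 \right)} \right)}} = \frac{2916}{13} - \frac{4629}{\left(-7\right) 5} = 2916 \cdot \frac{1}{13} - \frac{4629}{-35} = \frac{2916}{13} - - \frac{4629}{35} = \frac{2916}{13} + \frac{4629}{35} = \frac{162237}{455}$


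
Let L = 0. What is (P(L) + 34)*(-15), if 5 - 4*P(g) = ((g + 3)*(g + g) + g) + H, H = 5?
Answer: -510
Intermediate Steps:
P(g) = -g/4 - g*(3 + g)/2 (P(g) = 5/4 - (((g + 3)*(g + g) + g) + 5)/4 = 5/4 - (((3 + g)*(2*g) + g) + 5)/4 = 5/4 - ((2*g*(3 + g) + g) + 5)/4 = 5/4 - ((g + 2*g*(3 + g)) + 5)/4 = 5/4 - (5 + g + 2*g*(3 + g))/4 = 5/4 + (-5/4 - g/4 - g*(3 + g)/2) = -g/4 - g*(3 + g)/2)
(P(L) + 34)*(-15) = ((¼)*0*(-7 - 2*0) + 34)*(-15) = ((¼)*0*(-7 + 0) + 34)*(-15) = ((¼)*0*(-7) + 34)*(-15) = (0 + 34)*(-15) = 34*(-15) = -510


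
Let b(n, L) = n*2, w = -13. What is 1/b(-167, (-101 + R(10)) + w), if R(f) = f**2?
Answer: -1/334 ≈ -0.0029940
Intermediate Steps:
b(n, L) = 2*n
1/b(-167, (-101 + R(10)) + w) = 1/(2*(-167)) = 1/(-334) = -1/334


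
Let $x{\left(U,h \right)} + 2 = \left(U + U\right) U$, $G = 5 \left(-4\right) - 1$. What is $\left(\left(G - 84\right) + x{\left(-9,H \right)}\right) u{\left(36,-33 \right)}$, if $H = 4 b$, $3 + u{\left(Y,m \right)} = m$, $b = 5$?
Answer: $-1980$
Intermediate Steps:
$u{\left(Y,m \right)} = -3 + m$
$H = 20$ ($H = 4 \cdot 5 = 20$)
$G = -21$ ($G = -20 - 1 = -21$)
$x{\left(U,h \right)} = -2 + 2 U^{2}$ ($x{\left(U,h \right)} = -2 + \left(U + U\right) U = -2 + 2 U U = -2 + 2 U^{2}$)
$\left(\left(G - 84\right) + x{\left(-9,H \right)}\right) u{\left(36,-33 \right)} = \left(\left(-21 - 84\right) - \left(2 - 2 \left(-9\right)^{2}\right)\right) \left(-3 - 33\right) = \left(-105 + \left(-2 + 2 \cdot 81\right)\right) \left(-36\right) = \left(-105 + \left(-2 + 162\right)\right) \left(-36\right) = \left(-105 + 160\right) \left(-36\right) = 55 \left(-36\right) = -1980$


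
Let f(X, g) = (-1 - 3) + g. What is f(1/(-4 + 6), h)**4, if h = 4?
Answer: 0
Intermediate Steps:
f(X, g) = -4 + g
f(1/(-4 + 6), h)**4 = (-4 + 4)**4 = 0**4 = 0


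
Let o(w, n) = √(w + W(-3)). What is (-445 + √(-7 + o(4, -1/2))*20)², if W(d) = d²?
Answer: 25*(89 - 4*I*√(7 - √13))² ≈ 1.9667e+5 - 32795.0*I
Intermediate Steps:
o(w, n) = √(9 + w) (o(w, n) = √(w + (-3)²) = √(w + 9) = √(9 + w))
(-445 + √(-7 + o(4, -1/2))*20)² = (-445 + √(-7 + √(9 + 4))*20)² = (-445 + √(-7 + √13)*20)² = (-445 + 20*√(-7 + √13))²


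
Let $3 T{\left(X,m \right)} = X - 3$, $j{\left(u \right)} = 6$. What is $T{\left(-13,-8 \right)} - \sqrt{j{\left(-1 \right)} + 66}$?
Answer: $- \frac{16}{3} - 6 \sqrt{2} \approx -13.819$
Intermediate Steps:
$T{\left(X,m \right)} = -1 + \frac{X}{3}$ ($T{\left(X,m \right)} = \frac{X - 3}{3} = \frac{-3 + X}{3} = -1 + \frac{X}{3}$)
$T{\left(-13,-8 \right)} - \sqrt{j{\left(-1 \right)} + 66} = \left(-1 + \frac{1}{3} \left(-13\right)\right) - \sqrt{6 + 66} = \left(-1 - \frac{13}{3}\right) - \sqrt{72} = - \frac{16}{3} - 6 \sqrt{2}$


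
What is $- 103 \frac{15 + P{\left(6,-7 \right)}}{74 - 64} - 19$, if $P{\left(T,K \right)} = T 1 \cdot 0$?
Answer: $- \frac{347}{2} \approx -173.5$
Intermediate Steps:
$P{\left(T,K \right)} = 0$ ($P{\left(T,K \right)} = T 0 = 0$)
$- 103 \frac{15 + P{\left(6,-7 \right)}}{74 - 64} - 19 = - 103 \frac{15 + 0}{74 - 64} - 19 = - 103 \cdot \frac{15}{10} - 19 = - 103 \cdot 15 \cdot \frac{1}{10} - 19 = \left(-103\right) \frac{3}{2} - 19 = - \frac{309}{2} - 19 = - \frac{347}{2}$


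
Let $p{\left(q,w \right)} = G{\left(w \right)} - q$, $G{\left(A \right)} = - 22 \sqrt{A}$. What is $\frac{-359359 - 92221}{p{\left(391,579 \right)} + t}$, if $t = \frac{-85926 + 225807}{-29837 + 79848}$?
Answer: $- \frac{109613656995404900}{80994647393039} + \frac{6211957359526490 \sqrt{579}}{80994647393039} \approx 492.14$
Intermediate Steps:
$t = \frac{139881}{50011} \approx 2.797$
$p{\left(q,w \right)} = - q - 22 \sqrt{w}$ ($p{\left(q,w \right)} = - 22 \sqrt{w} - q = - q - 22 \sqrt{w}$)
$\frac{-359359 - 92221}{p{\left(391,579 \right)} + t} = \frac{-359359 - 92221}{\left(\left(-1\right) 391 - 22 \sqrt{579}\right) + \frac{139881}{50011}} = - \frac{451580}{\left(-391 - 22 \sqrt{579}\right) + \frac{139881}{50011}} = - \frac{451580}{- \frac{19414420}{50011} - 22 \sqrt{579}}$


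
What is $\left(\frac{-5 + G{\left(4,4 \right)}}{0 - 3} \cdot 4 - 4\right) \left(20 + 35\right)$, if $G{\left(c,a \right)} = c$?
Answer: $- \frac{440}{3} \approx -146.67$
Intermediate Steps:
$\left(\frac{-5 + G{\left(4,4 \right)}}{0 - 3} \cdot 4 - 4\right) \left(20 + 35\right) = \left(\frac{-5 + 4}{0 - 3} \cdot 4 - 4\right) \left(20 + 35\right) = \left(- \frac{1}{-3} \cdot 4 - 4\right) 55 = \left(\left(-1\right) \left(- \frac{1}{3}\right) 4 - 4\right) 55 = \left(\frac{1}{3} \cdot 4 - 4\right) 55 = \left(\frac{4}{3} - 4\right) 55 = \left(- \frac{8}{3}\right) 55 = - \frac{440}{3}$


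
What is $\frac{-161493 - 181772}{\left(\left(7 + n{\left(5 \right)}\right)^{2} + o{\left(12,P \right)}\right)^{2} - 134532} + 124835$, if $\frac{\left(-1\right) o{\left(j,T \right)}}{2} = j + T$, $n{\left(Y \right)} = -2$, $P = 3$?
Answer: $\frac{16791524610}{134507} \approx 1.2484 \cdot 10^{5}$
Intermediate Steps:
$o{\left(j,T \right)} = - 2 T - 2 j$ ($o{\left(j,T \right)} = - 2 \left(j + T\right) = - 2 \left(T + j\right) = - 2 T - 2 j$)
$\frac{-161493 - 181772}{\left(\left(7 + n{\left(5 \right)}\right)^{2} + o{\left(12,P \right)}\right)^{2} - 134532} + 124835 = \frac{-161493 - 181772}{\left(\left(7 - 2\right)^{2} - 30\right)^{2} - 134532} + 124835 = - \frac{343265}{\left(5^{2} - 30\right)^{2} - 134532} + 124835 = - \frac{343265}{\left(25 - 30\right)^{2} - 134532} + 124835 = - \frac{343265}{\left(-5\right)^{2} - 134532} + 124835 = - \frac{343265}{25 - 134532} + 124835 = - \frac{343265}{-134507} + 124835 = \left(-343265\right) \left(- \frac{1}{134507}\right) + 124835 = \frac{343265}{134507} + 124835 = \frac{16791524610}{134507}$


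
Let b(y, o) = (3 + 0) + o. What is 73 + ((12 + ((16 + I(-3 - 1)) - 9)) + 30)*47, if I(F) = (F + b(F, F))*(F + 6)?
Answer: 1906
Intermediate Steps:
b(y, o) = 3 + o
I(F) = (3 + 2*F)*(6 + F) (I(F) = (F + (3 + F))*(F + 6) = (3 + 2*F)*(6 + F))
73 + ((12 + ((16 + I(-3 - 1)) - 9)) + 30)*47 = 73 + ((12 + ((16 + (18 + 2*(-3 - 1)**2 + 15*(-3 - 1))) - 9)) + 30)*47 = 73 + ((12 + ((16 + (18 + 2*(-4)**2 + 15*(-4))) - 9)) + 30)*47 = 73 + ((12 + ((16 + (18 + 2*16 - 60)) - 9)) + 30)*47 = 73 + ((12 + ((16 + (18 + 32 - 60)) - 9)) + 30)*47 = 73 + ((12 + ((16 - 10) - 9)) + 30)*47 = 73 + ((12 + (6 - 9)) + 30)*47 = 73 + ((12 - 3) + 30)*47 = 73 + (9 + 30)*47 = 73 + 39*47 = 73 + 1833 = 1906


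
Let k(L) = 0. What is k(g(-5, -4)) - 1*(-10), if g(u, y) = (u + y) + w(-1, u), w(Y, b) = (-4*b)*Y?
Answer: 10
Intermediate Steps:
w(Y, b) = -4*Y*b
g(u, y) = y + 5*u (g(u, y) = (u + y) - 4*(-1)*u = (u + y) + 4*u = y + 5*u)
k(g(-5, -4)) - 1*(-10) = 0 - 1*(-10) = 0 + 10 = 10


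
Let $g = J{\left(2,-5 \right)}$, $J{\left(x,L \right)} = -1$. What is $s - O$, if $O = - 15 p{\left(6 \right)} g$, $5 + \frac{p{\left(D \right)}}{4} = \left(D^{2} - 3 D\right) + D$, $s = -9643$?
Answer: $-10783$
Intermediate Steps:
$p{\left(D \right)} = -20 - 8 D + 4 D^{2}$ ($p{\left(D \right)} = -20 + 4 \left(\left(D^{2} - 3 D\right) + D\right) = -20 + 4 \left(D^{2} - 2 D\right) = -20 + \left(- 8 D + 4 D^{2}\right) = -20 - 8 D + 4 D^{2}$)
$g = -1$
$O = 1140$ ($O = - 15 \left(-20 - 48 + 4 \cdot 6^{2}\right) \left(-1\right) = - 15 \left(-20 - 48 + 4 \cdot 36\right) \left(-1\right) = - 15 \left(-20 - 48 + 144\right) \left(-1\right) = \left(-15\right) 76 \left(-1\right) = \left(-1140\right) \left(-1\right) = 1140$)
$s - O = -9643 - 1140 = -10783$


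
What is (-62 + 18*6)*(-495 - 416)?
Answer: -41906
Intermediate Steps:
(-62 + 18*6)*(-495 - 416) = (-62 + 108)*(-911) = 46*(-911) = -41906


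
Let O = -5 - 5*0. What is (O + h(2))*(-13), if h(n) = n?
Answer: 39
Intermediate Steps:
O = -5 (O = -5 + 0 = -5)
(O + h(2))*(-13) = (-5 + 2)*(-13) = -3*(-13) = 39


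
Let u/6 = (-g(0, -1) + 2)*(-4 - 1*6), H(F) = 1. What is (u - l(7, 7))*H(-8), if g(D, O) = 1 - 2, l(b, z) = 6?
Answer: -186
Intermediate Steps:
g(D, O) = -1
u = -180 (u = 6*((-1*(-1) + 2)*(-4 - 1*6)) = 6*((1 + 2)*(-4 - 6)) = 6*(3*(-10)) = 6*(-30) = -180)
(u - l(7, 7))*H(-8) = (-180 - 1*6)*1 = (-180 - 6)*1 = -186*1 = -186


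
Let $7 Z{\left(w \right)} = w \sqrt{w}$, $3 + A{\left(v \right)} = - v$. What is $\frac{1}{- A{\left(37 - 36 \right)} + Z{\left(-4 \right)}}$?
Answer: $\frac{49}{212} + \frac{7 i}{106} \approx 0.23113 + 0.066038 i$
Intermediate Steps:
$A{\left(v \right)} = -3 - v$
$Z{\left(w \right)} = \frac{w^{\frac{3}{2}}}{7}$ ($Z{\left(w \right)} = \frac{w \sqrt{w}}{7} = \frac{w^{\frac{3}{2}}}{7}$)
$\frac{1}{- A{\left(37 - 36 \right)} + Z{\left(-4 \right)}} = \frac{1}{- (-3 - \left(37 - 36\right)) + \frac{\left(-4\right)^{\frac{3}{2}}}{7}} = \frac{1}{- (-3 - 1) + \frac{\left(-8\right) i}{7}} = \frac{1}{- (-3 - 1) - \frac{8 i}{7}} = \frac{1}{\left(-1\right) \left(-4\right) - \frac{8 i}{7}} = \frac{1}{4 - \frac{8 i}{7}} = \frac{49 \left(4 + \frac{8 i}{7}\right)}{848}$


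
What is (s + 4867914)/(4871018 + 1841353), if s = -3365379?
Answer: 500845/2237457 ≈ 0.22385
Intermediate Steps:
(s + 4867914)/(4871018 + 1841353) = (-3365379 + 4867914)/(4871018 + 1841353) = 1502535/6712371 = 1502535*(1/6712371) = 500845/2237457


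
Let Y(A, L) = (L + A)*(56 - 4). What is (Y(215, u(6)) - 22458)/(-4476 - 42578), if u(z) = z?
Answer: 5483/23527 ≈ 0.23305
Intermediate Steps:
Y(A, L) = 52*A + 52*L (Y(A, L) = (A + L)*52 = 52*A + 52*L)
(Y(215, u(6)) - 22458)/(-4476 - 42578) = ((52*215 + 52*6) - 22458)/(-4476 - 42578) = ((11180 + 312) - 22458)/(-47054) = (11492 - 22458)*(-1/47054) = -10966*(-1/47054) = 5483/23527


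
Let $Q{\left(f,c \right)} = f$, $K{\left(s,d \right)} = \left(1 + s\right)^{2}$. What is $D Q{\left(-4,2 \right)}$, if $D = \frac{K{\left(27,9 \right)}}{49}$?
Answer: $-64$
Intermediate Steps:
$D = 16$ ($D = \frac{\left(1 + 27\right)^{2}}{49} = 28^{2} \cdot \frac{1}{49} = 784 \cdot \frac{1}{49} = 16$)
$D Q{\left(-4,2 \right)} = 16 \left(-4\right) = -64$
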